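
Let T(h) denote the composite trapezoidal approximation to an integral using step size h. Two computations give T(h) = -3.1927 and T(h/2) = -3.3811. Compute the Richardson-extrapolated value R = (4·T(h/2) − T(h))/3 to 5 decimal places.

-3.44390

R = (4·T(h/2) − T(h)) / 3 = (4·(-3.3811) − (-3.1927))/3 = (-10.3317)/3 = -3.44390.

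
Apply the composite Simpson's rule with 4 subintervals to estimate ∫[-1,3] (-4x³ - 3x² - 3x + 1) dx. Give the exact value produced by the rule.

h = (3 − (-1))/4 = 1.
Nodes x₀,…,x₄ = -1, 0, 1, 2, 3.
f(x) = -4x³ - 3x² - 3x + 1: f₀=5, f₁=1, f₂=-9, f₃=-49, f₄=-143.
(h/3)·[f₀ + 4f₁ + 2f₂ + 4f₃ + f₄] = 0.333333·(-348) = -116.

-116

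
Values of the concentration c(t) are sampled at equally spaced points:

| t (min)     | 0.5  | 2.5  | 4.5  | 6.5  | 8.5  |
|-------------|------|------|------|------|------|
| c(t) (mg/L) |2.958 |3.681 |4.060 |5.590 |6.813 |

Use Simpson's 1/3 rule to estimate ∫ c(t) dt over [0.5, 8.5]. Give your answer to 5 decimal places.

36.65000

h = 2, n = 4.
(h/3)·[y₀ + 4y₁ + 2y₂ + 4y₃ + y₄] = 0.666667·(54.975) = 36.65000.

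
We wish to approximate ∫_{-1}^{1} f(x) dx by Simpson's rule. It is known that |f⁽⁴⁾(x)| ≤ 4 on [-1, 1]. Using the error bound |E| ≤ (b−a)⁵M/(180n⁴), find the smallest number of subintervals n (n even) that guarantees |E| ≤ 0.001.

6

Need 128/(180n⁴) ≤ 0.001.
n⁴ ≥ 128/(180·0.001) = 711.111 ⇒ n ≥ 5.1640, so the smallest even n is 6. (n must be even for Simpson's rule.)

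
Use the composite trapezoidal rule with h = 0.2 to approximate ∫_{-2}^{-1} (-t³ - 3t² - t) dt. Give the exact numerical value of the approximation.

-1.74

h = (-1 − (-2))/5 = 0.2.
Nodes t₀,…,t₅ = -2, -1.8, -1.6, -1.4, -1.2, -1.
f(t) = -t³ - 3t² - t: f₀=-2, f₁=-2.088, f₂=-1.984, f₃=-1.736, f₄=-1.392, f₅=-1.
(h/2)·[f₀ + 2f₁ + 2f₂ + 2f₃ + 2f₄ + f₅] = 0.1·(-17.4) = -1.74.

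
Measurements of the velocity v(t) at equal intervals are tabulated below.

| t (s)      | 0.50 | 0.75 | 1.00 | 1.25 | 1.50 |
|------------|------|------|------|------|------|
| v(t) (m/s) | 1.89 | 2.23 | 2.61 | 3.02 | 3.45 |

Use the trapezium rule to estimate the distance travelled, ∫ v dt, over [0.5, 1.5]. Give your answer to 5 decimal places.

h = 0.25, n = 4.
(h/2)·[y₀ + 2y₁ + 2y₂ + 2y₃ + y₄] = 0.125·(21.06) = 2.63250.

2.63250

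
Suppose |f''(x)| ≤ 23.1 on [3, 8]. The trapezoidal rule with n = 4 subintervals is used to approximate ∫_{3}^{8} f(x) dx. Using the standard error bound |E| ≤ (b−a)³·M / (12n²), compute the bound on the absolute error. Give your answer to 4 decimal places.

|E| ≤ (5)³·23.1 / (12·4²) = 2887.5/192 = 15.0391.

15.0391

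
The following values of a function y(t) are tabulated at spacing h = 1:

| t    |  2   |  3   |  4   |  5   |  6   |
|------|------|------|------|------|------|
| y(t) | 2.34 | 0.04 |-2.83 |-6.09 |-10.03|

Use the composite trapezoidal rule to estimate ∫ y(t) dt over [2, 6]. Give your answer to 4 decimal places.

-12.7250

h = 1, n = 4.
(h/2)·[y₀ + 2y₁ + 2y₂ + 2y₃ + y₄] = 0.5·(-25.45) = -12.7250.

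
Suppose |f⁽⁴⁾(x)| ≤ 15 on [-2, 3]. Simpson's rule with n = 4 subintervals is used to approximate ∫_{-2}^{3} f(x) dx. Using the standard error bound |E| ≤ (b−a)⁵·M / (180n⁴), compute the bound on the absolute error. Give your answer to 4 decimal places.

1.0173

|E| ≤ (5)⁵·15 / (180·4⁴) = 46875/46080 = 1.0173.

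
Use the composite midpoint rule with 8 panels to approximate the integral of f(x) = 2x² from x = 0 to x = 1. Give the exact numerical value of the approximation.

h = (1 − 0)/8 = 0.125.
Midpoints m₁,…,m₈ = 0.0625, 0.1875, 0.3125, 0.4375, 0.5625, 0.6875, 0.8125, 0.9375.
f(m₁)=0.0078125, f(m₂)=0.0703125, f(m₃)=0.1953125, f(m₄)=0.3828125, f(m₅)=0.6328125, f(m₆)=0.9453125, f(m₇)=1.3203125, f(m₈)=1.7578125.
h·[f(m₁) + f(m₂) + f(m₃) + f(m₄) + f(m₅) + f(m₆) + f(m₇) + f(m₈)] = 0.125·(5.3125) = 0.6640625.

0.6640625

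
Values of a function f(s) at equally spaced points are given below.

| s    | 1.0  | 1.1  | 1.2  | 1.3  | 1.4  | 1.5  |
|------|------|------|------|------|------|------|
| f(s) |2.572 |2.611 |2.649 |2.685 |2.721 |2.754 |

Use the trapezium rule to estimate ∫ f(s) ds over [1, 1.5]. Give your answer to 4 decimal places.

h = 0.1, n = 5.
(h/2)·[y₀ + 2y₁ + 2y₂ + 2y₃ + 2y₄ + y₅] = 0.05·(26.658) = 1.3329.

1.3329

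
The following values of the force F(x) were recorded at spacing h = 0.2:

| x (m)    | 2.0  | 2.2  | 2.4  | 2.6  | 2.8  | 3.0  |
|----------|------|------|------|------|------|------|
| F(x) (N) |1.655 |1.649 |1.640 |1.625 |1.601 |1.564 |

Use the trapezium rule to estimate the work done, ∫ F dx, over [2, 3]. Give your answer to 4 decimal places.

1.6249

h = 0.2, n = 5.
(h/2)·[y₀ + 2y₁ + 2y₂ + 2y₃ + 2y₄ + y₅] = 0.1·(16.249) = 1.6249.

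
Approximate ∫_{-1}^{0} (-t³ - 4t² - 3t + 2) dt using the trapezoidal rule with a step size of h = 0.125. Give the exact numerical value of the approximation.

2.41015625

h = (0 − (-1))/8 = 0.125.
Nodes t₀,…,t₈ = -1, -0.875, -0.75, -0.625, -0.5, -0.375, -0.25, -0.125, 0.
f(t) = -t³ - 4t² - 3t + 2: f₀=2, f₁=2.232421875, f₂=2.421875, f₃=2.556640625, f₄=2.625, f₅=2.615234375, f₆=2.515625, f₇=2.314453125, f₈=2.
(h/2)·[f₀ + 2f₁ + 2f₂ + 2f₃ + 2f₄ + 2f₅ + 2f₆ + 2f₇ + f₈] = 0.0625·(38.5625) = 2.41015625.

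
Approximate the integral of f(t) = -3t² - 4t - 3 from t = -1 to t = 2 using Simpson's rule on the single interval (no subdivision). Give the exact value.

S = (b−a)/6 · [f(-1) + 4f(0.5) + f(2)] = 0.5·[(-2) + 4·(-5.75) + (-23)] = -24.

-24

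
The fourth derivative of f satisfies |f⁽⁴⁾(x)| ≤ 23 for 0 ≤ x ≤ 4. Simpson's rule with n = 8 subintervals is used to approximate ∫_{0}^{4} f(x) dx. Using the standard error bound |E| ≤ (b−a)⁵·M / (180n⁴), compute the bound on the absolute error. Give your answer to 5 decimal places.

|E| ≤ (4)⁵·23 / (180·8⁴) = 23552/737280 = 0.03194.

0.03194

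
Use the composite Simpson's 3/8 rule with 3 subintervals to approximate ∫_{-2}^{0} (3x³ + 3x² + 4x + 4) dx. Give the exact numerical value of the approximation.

-4

h = (0 − (-2))/3 = 0.666667.
Nodes x₀,…,x₃ = -2, -1.333333, -0.666667, 0.
f(x) = 3x³ + 3x² + 4x + 4: f₀=-16, f₁=-3.111111, f₂=1.777778, f₃=4.
(3h/8)·[f₀ + 3f₁ + 3f₂ + f₃] = 0.25·(-16) = -4.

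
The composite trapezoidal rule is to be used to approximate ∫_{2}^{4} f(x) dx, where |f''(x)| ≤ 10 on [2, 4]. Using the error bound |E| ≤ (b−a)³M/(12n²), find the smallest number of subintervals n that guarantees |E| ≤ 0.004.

Need 80/(12n²) ≤ 0.004.
n² ≥ 80/(12·0.004) = 1666.67 ⇒ n ≥ 40.8248, so the smallest n is 41.

41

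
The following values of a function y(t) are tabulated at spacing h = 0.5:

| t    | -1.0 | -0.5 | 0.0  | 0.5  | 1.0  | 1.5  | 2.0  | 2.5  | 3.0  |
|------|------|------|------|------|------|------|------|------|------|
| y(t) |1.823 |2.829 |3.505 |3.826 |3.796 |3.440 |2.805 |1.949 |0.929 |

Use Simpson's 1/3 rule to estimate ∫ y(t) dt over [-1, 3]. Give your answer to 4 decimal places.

h = 0.5, n = 8.
(h/3)·[y₀ + 4y₁ + 2y₂ + 4y₃ + 2y₄ + 4y₅ + 2y₆ + 4y₇ + y₈] = 0.166667·(71.140) = 11.8567.

11.8567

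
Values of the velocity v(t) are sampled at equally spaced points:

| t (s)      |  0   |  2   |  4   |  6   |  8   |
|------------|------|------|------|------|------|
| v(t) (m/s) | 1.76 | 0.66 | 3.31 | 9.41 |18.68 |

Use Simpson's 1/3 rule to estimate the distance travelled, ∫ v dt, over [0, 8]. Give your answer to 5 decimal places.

44.89333

h = 2, n = 4.
(h/3)·[y₀ + 4y₁ + 2y₂ + 4y₃ + y₄] = 0.666667·(67.34) = 44.89333.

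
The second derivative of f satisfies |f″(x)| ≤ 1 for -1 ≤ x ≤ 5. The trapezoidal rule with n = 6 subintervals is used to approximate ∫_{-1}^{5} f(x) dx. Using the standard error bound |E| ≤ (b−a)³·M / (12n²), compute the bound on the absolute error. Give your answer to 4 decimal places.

|E| ≤ (6)³·1 / (12·6²) = 216/432 = 0.5000.

0.5000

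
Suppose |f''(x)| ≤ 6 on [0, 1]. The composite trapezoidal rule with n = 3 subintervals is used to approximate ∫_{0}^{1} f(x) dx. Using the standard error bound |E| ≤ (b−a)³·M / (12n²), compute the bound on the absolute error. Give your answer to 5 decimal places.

|E| ≤ (1)³·6 / (12·3²) = 6/108 = 0.05556.

0.05556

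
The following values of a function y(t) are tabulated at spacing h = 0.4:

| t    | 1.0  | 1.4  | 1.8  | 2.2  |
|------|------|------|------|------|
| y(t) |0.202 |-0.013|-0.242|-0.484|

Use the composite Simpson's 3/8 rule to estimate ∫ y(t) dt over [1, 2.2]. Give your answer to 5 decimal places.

h = 0.4, n = 3.
(3h/8)·[y₀ + 3y₁ + 3y₂ + y₃] = 0.15·(-1.047) = -0.15705.

-0.15705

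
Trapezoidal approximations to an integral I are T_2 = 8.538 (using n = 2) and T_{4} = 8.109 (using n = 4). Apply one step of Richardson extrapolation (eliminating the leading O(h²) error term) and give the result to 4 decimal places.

R = (4·T_{4} − T_2) / 3 = (4·8.109 − 8.538)/3 = (23.898)/3 = 7.9660.

7.9660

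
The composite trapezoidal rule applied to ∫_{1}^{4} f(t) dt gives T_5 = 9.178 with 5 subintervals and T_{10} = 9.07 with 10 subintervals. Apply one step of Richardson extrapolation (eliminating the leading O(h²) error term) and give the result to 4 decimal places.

9.0340

R = (4·T_{10} − T_5) / 3 = (4·9.07 − 9.178)/3 = (27.102)/3 = 9.0340.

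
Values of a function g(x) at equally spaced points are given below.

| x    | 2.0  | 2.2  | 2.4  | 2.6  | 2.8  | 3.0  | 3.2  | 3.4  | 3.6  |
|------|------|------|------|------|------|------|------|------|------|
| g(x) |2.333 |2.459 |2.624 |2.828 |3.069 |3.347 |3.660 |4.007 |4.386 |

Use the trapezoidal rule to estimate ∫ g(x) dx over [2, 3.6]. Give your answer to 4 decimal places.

h = 0.2, n = 8.
(h/2)·[y₀ + 2y₁ + 2y₂ + 2y₃ + 2y₄ + 2y₅ + 2y₆ + 2y₇ + y₈] = 0.1·(50.707) = 5.0707.

5.0707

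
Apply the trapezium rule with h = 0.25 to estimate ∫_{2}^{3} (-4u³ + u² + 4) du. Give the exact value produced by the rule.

h = (3 − 2)/4 = 0.25.
Nodes u₀,…,u₄ = 2, 2.25, 2.5, 2.75, 3.
f(u) = -4u³ + u² + 4: f₀=-24, f₁=-36.5, f₂=-52.25, f₃=-71.625, f₄=-95.
(h/2)·[f₀ + 2f₁ + 2f₂ + 2f₃ + f₄] = 0.125·(-439.75) = -54.96875.

-54.96875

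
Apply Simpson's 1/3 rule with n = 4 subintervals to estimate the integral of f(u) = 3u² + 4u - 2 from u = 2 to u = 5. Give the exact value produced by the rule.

h = (5 − 2)/4 = 0.75.
Nodes u₀,…,u₄ = 2, 2.75, 3.5, 4.25, 5.
f(u) = 3u² + 4u - 2: f₀=18, f₁=31.6875, f₂=48.75, f₃=69.1875, f₄=93.
(h/3)·[f₀ + 4f₁ + 2f₂ + 4f₃ + f₄] = 0.25·(612) = 153.

153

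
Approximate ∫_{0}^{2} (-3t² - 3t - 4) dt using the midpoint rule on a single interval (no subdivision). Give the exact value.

M = (b−a)·f(1) = 2·(-10) = -20.

-20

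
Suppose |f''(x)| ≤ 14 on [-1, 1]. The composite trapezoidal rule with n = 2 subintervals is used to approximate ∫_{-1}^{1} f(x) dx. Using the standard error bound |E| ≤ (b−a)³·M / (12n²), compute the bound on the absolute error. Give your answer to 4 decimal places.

|E| ≤ (2)³·14 / (12·2²) = 112/48 = 2.3333.

2.3333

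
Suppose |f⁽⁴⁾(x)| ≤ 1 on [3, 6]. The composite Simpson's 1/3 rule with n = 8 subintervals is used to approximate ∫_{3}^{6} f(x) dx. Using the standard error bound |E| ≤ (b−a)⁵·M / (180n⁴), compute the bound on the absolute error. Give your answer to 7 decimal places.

0.0003296

|E| ≤ (3)⁵·1 / (180·8⁴) = 243/737280 = 0.0003296.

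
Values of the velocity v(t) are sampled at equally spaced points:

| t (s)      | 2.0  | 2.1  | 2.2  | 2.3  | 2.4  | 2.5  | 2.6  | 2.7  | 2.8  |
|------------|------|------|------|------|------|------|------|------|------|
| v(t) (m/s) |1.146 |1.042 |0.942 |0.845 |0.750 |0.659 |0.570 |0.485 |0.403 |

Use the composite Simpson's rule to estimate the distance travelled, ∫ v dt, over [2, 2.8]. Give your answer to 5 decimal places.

0.60657

h = 0.1, n = 8.
(h/3)·[y₀ + 4y₁ + 2y₂ + 4y₃ + 2y₄ + 4y₅ + 2y₆ + 4y₇ + y₈] = 0.033333·(18.197) = 0.60657.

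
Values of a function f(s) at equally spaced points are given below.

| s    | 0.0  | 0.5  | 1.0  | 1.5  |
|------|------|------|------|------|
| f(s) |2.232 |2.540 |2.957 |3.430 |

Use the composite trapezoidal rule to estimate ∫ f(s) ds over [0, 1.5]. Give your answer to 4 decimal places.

h = 0.5, n = 3.
(h/2)·[y₀ + 2y₁ + 2y₂ + y₃] = 0.25·(16.656) = 4.1640.

4.1640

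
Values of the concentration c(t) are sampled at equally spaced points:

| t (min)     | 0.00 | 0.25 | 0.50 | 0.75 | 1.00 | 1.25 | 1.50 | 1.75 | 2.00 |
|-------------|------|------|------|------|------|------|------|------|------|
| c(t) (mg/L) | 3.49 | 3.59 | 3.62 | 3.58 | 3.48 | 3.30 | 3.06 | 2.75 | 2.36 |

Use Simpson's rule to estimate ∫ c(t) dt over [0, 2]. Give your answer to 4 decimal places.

6.5875

h = 0.25, n = 8.
(h/3)·[y₀ + 4y₁ + 2y₂ + 4y₃ + 2y₄ + 4y₅ + 2y₆ + 4y₇ + y₈] = 0.083333·(79.05) = 6.5875.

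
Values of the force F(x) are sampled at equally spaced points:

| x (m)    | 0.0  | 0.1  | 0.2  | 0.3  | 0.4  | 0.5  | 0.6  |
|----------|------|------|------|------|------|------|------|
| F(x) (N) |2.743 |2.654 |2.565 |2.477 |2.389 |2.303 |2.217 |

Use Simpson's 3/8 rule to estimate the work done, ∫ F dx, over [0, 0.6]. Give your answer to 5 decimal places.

1.48676

h = 0.1, n = 6.
(3h/8)·[y₀ + 3y₁ + 3y₂ + 2y₃ + 3y₄ + 3y₅ + y₆] = 0.0375·(39.647) = 1.48676.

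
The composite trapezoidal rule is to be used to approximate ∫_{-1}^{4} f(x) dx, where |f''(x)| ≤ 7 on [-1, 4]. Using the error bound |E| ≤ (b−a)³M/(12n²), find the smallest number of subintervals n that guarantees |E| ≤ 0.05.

Need 875/(12n²) ≤ 0.05.
n² ≥ 875/(12·0.05) = 1458.33 ⇒ n ≥ 38.1881, so the smallest n is 39.

39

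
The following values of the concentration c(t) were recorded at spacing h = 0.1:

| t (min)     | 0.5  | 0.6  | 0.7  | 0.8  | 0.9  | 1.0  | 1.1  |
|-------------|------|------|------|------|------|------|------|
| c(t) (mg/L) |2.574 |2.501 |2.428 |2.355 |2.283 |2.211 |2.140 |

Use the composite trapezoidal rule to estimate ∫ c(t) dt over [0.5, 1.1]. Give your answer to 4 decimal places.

1.4135

h = 0.1, n = 6.
(h/2)·[y₀ + 2y₁ + 2y₂ + 2y₃ + 2y₄ + 2y₅ + y₆] = 0.05·(28.270) = 1.4135.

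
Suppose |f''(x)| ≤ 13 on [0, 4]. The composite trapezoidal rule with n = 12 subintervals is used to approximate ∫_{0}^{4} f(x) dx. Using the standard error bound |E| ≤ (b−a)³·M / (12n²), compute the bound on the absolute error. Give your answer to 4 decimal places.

0.4815

|E| ≤ (4)³·13 / (12·12²) = 832/1728 = 0.4815.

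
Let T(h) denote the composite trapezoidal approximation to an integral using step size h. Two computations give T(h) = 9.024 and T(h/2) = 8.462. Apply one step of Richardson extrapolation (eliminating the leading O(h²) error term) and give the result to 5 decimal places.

8.27467

R = (4·T(h/2) − T(h)) / 3 = (4·8.462 − 9.024)/3 = (24.824)/3 = 8.27467.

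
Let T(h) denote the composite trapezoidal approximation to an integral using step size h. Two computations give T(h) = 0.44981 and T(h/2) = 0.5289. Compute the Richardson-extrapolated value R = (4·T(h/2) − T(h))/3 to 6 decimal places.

R = (4·T(h/2) − T(h)) / 3 = (4·0.5289 − 0.44981)/3 = (1.66579)/3 = 0.555263.

0.555263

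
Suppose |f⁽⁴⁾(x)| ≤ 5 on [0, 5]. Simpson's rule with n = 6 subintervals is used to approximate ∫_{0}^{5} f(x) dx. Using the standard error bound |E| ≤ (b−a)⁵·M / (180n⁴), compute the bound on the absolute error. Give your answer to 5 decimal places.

|E| ≤ (5)⁵·5 / (180·6⁴) = 15625/233280 = 0.06698.

0.06698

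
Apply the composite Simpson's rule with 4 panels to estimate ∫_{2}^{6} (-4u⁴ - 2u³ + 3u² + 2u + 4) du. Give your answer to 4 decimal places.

-6581.3333

h = (6 − 2)/4 = 1.
Nodes u₀,…,u₄ = 2, 3, 4, 5, 6.
f(u) = -4u⁴ - 2u³ + 3u² + 2u + 4: f₀=-60, f₁=-341, f₂=-1092, f₃=-2661, f₄=-5492.
(h/3)·[f₀ + 4f₁ + 2f₂ + 4f₃ + f₄] = 0.333333·(-19744) = -6581.3333.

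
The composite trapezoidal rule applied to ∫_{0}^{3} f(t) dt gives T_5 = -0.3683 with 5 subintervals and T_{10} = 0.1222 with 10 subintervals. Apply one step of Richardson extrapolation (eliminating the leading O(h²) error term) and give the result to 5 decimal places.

0.28570

R = (4·T_{10} − T_5) / 3 = (4·0.1222 − (-0.3683))/3 = (0.8571)/3 = 0.28570.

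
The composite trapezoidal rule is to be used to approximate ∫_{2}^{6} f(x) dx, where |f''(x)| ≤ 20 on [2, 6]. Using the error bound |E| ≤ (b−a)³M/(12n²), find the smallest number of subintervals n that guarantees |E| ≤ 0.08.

37

Need 1280/(12n²) ≤ 0.08.
n² ≥ 1280/(12·0.08) = 1333.33 ⇒ n ≥ 36.5148, so the smallest n is 37.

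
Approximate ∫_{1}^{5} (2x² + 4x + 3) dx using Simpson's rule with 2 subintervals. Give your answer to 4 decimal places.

h = (5 − 1)/2 = 2.
Nodes x₀,…,x₂ = 1, 3, 5.
f(x) = 2x² + 4x + 3: f₀=9, f₁=33, f₂=73.
(h/3)·[f₀ + 4f₁ + f₂] = 0.666667·(214) = 142.6667.

142.6667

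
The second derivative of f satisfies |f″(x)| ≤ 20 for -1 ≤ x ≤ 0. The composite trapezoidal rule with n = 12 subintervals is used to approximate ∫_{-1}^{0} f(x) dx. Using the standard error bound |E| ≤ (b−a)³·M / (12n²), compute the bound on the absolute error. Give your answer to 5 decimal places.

|E| ≤ (1)³·20 / (12·12²) = 20/1728 = 0.01157.

0.01157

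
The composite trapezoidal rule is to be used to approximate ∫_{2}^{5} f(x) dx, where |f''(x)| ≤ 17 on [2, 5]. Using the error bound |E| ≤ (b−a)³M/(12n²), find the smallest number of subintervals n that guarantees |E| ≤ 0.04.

Need 459/(12n²) ≤ 0.04.
n² ≥ 459/(12·0.04) = 956.25 ⇒ n ≥ 30.9233, so the smallest n is 31.

31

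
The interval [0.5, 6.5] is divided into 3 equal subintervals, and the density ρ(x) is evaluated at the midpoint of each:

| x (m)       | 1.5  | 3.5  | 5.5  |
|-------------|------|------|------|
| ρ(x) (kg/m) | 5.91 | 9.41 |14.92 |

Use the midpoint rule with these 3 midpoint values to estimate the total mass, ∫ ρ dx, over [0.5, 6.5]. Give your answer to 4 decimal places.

h = 2, n = 3.
h·[y(m₁) + y(m₂) + y(m₃)] = 2·(30.24) = 60.4800.

60.4800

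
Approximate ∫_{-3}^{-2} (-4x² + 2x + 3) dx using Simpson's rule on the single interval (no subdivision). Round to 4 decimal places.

-27.3333

S = (b−a)/6 · [f(-3) + 4f(-2.5) + f(-2)] = 0.166667·[(-39) + 4·(-27) + (-17)] = -27.3333.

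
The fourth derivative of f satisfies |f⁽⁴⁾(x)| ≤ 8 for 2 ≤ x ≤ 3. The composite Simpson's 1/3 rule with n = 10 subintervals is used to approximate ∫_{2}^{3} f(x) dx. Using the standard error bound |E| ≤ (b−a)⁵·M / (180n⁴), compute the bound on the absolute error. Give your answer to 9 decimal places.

0.000004444

|E| ≤ (1)⁵·8 / (180·10⁴) = 8/1800000 = 0.000004444.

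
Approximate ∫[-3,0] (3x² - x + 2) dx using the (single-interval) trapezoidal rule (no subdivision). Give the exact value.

51

T = (b−a)/2 · [f(-3) + f(0)] = 1.5·[32 + 2] = 51.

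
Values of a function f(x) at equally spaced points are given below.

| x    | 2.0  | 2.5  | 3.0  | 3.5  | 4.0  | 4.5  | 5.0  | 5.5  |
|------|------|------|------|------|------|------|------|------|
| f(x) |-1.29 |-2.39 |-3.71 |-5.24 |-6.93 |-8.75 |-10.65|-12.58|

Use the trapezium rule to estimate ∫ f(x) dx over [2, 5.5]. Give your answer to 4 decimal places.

-22.3025

h = 0.5, n = 7.
(h/2)·[y₀ + 2y₁ + 2y₂ + 2y₃ + 2y₄ + 2y₅ + 2y₆ + y₇] = 0.25·(-89.21) = -22.3025.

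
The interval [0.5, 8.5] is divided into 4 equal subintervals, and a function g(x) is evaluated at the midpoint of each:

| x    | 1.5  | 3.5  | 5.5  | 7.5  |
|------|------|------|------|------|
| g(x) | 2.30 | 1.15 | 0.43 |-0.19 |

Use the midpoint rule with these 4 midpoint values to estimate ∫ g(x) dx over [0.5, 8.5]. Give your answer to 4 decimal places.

h = 2, n = 4.
h·[y(m₁) + y(m₂) + y(m₃) + y(m₄)] = 2·(3.69) = 7.3800.

7.3800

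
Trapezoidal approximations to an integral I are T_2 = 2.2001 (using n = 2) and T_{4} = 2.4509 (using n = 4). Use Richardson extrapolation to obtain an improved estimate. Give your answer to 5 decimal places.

2.53450

R = (4·T_{4} − T_2) / 3 = (4·2.4509 − 2.2001)/3 = (7.6035)/3 = 2.53450.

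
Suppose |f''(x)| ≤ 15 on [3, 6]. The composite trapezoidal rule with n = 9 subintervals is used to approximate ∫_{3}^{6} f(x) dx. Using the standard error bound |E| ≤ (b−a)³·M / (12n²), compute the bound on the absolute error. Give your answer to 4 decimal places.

0.4167

|E| ≤ (3)³·15 / (12·9²) = 405/972 = 0.4167.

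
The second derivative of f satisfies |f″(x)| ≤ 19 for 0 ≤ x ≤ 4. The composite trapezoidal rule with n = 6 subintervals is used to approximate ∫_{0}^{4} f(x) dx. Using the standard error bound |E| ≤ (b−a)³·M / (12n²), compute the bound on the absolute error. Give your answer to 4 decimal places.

2.8148

|E| ≤ (4)³·19 / (12·6²) = 1216/432 = 2.8148.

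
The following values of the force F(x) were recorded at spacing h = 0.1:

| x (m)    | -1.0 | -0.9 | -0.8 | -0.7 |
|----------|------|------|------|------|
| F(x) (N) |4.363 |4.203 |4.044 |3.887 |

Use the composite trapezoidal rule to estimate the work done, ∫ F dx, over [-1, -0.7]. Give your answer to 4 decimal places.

h = 0.1, n = 3.
(h/2)·[y₀ + 2y₁ + 2y₂ + y₃] = 0.05·(24.744) = 1.2372.

1.2372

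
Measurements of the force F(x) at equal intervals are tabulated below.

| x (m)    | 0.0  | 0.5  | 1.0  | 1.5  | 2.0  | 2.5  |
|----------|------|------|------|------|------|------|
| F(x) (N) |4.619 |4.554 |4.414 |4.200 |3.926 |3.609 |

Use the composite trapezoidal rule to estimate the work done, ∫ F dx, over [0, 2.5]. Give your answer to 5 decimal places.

h = 0.5, n = 5.
(h/2)·[y₀ + 2y₁ + 2y₂ + 2y₃ + 2y₄ + y₅] = 0.25·(42.416) = 10.60400.

10.60400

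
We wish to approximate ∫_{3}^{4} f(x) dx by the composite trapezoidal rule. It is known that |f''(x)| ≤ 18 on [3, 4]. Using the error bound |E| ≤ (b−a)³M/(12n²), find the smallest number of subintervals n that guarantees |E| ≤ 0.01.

13

Need 18/(12n²) ≤ 0.01.
n² ≥ 18/(12·0.01) = 150 ⇒ n ≥ 12.2474, so the smallest n is 13.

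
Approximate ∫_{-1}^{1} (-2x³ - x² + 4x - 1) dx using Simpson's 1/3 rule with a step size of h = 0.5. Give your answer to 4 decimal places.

h = (1 − (-1))/4 = 0.5.
Nodes x₀,…,x₄ = -1, -0.5, 0, 0.5, 1.
f(x) = -2x³ - x² + 4x - 1: f₀=-4, f₁=-3, f₂=-1, f₃=0.5, f₄=0.
(h/3)·[f₀ + 4f₁ + 2f₂ + 4f₃ + f₄] = 0.166667·(-16) = -2.6667.

-2.6667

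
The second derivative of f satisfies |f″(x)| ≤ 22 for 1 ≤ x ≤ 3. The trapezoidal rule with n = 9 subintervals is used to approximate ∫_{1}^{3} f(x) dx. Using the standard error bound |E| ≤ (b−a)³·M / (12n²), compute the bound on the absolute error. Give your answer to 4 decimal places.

|E| ≤ (2)³·22 / (12·9²) = 176/972 = 0.1811.

0.1811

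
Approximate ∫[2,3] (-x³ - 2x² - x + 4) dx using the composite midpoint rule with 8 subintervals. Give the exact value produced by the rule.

h = (3 − 2)/8 = 0.125.
Midpoints m₁,…,m₈ = 2.0625, 2.1875, 2.3125, 2.4375, 2.5625, 2.6875, 2.8125, 2.9375.
f(m₁)=-15.343994140625, f(m₂)=-18.225341796875, f(m₃)=-21.374267578125, f(m₄)=-24.802490234375, f(m₅)=-28.521728515625, f(m₆)=-32.543701171875, f(m₇)=-36.880126953125, f(m₈)=-41.542724609375.
h·[f(m₁) + f(m₂) + f(m₃) + f(m₄) + f(m₅) + f(m₆) + f(m₇) + f(m₈)] = 0.125·(-219.234375) = -27.404296875.

-27.404296875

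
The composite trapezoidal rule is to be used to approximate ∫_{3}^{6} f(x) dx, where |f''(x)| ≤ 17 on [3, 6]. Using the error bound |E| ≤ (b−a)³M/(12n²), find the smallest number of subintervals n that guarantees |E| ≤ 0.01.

Need 459/(12n²) ≤ 0.01.
n² ≥ 459/(12·0.01) = 3825 ⇒ n ≥ 61.8466, so the smallest n is 62.

62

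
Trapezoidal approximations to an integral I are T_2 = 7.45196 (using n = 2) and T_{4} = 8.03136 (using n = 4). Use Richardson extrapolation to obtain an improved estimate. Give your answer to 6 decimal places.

R = (4·T_{4} − T_2) / 3 = (4·8.03136 − 7.45196)/3 = (24.67348)/3 = 8.224493.

8.224493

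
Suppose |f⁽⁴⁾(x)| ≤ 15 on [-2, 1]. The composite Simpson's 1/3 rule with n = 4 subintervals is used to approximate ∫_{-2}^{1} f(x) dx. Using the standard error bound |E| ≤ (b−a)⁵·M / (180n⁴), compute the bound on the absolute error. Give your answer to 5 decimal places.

|E| ≤ (3)⁵·15 / (180·4⁴) = 3645/46080 = 0.07910.

0.07910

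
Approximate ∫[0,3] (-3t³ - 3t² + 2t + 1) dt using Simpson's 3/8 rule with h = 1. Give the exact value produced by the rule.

-75.75

h = (3 − 0)/3 = 1.
Nodes t₀,…,t₃ = 0, 1, 2, 3.
f(t) = -3t³ - 3t² + 2t + 1: f₀=1, f₁=-3, f₂=-31, f₃=-101.
(3h/8)·[f₀ + 3f₁ + 3f₂ + f₃] = 0.375·(-202) = -75.75.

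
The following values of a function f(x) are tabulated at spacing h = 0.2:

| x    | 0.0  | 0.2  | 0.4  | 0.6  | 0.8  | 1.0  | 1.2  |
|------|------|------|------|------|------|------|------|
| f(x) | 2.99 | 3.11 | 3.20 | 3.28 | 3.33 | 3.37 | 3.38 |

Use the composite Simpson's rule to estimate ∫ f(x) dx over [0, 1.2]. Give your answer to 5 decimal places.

h = 0.2, n = 6.
(h/3)·[y₀ + 4y₁ + 2y₂ + 4y₃ + 2y₄ + 4y₅ + y₆] = 0.066667·(58.47) = 3.89800.

3.89800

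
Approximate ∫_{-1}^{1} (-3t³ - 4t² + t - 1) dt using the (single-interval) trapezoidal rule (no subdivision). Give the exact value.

-10

T = (b−a)/2 · [f(-1) + f(1)] = 1·[(-3) + (-7)] = -10.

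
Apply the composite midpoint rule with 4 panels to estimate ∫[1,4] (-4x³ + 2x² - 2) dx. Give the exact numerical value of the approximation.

-215.0625

h = (4 − 1)/4 = 0.75.
Midpoints m₁,…,m₄ = 1.375, 2.125, 2.875, 3.625.
f(m₁)=-8.6171875, f(m₂)=-31.3515625, f(m₃)=-80.5234375, f(m₄)=-166.2578125.
h·[f(m₁) + f(m₂) + f(m₃) + f(m₄)] = 0.75·(-286.75) = -215.0625.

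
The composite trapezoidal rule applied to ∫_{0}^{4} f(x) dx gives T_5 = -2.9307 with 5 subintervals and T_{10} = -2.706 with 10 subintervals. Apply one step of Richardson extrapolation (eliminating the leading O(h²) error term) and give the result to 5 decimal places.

-2.63110

R = (4·T_{10} − T_5) / 3 = (4·(-2.706) − (-2.9307))/3 = (-7.8933)/3 = -2.63110.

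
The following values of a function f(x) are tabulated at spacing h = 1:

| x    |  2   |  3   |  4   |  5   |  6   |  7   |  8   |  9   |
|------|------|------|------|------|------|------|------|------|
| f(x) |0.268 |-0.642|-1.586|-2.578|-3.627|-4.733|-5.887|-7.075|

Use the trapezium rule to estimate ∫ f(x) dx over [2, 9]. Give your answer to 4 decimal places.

-22.4565

h = 1, n = 7.
(h/2)·[y₀ + 2y₁ + 2y₂ + 2y₃ + 2y₄ + 2y₅ + 2y₆ + y₇] = 0.5·(-44.913) = -22.4565.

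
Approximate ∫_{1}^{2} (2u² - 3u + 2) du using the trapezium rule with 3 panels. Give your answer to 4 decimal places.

h = (2 − 1)/3 = 0.333333.
Nodes u₀,…,u₃ = 1, 1.333333, 1.666667, 2.
f(u) = 2u² - 3u + 2: f₀=1, f₁=1.555556, f₂=2.555556, f₃=4.
(h/2)·[f₀ + 2f₁ + 2f₂ + f₃] = 0.166667·(13.222222) = 2.2037.

2.2037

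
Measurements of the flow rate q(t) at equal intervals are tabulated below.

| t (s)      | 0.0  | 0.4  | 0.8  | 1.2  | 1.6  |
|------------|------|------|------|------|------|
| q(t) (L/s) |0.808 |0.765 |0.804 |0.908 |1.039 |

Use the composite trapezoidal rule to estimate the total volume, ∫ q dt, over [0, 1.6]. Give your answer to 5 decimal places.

1.36020

h = 0.4, n = 4.
(h/2)·[y₀ + 2y₁ + 2y₂ + 2y₃ + y₄] = 0.2·(6.801) = 1.36020.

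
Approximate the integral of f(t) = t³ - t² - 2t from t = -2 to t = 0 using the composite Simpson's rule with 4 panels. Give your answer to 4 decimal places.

-2.6667

h = (0 − (-2))/4 = 0.5.
Nodes t₀,…,t₄ = -2, -1.5, -1, -0.5, 0.
f(t) = t³ - t² - 2t: f₀=-8, f₁=-2.625, f₂=0, f₃=0.625, f₄=0.
(h/3)·[f₀ + 4f₁ + 2f₂ + 4f₃ + f₄] = 0.166667·(-16) = -2.6667.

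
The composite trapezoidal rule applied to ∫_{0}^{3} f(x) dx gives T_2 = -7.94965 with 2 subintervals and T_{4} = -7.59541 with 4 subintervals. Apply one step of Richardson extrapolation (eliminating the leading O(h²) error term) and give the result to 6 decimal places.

-7.477330

R = (4·T_{4} − T_2) / 3 = (4·(-7.59541) − (-7.94965))/3 = (-22.43199)/3 = -7.477330.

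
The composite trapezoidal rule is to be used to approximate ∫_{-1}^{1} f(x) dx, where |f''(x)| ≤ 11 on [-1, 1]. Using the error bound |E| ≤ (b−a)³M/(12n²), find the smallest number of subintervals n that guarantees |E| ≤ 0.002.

61

Need 88/(12n²) ≤ 0.002.
n² ≥ 88/(12·0.002) = 3666.67 ⇒ n ≥ 60.5530, so the smallest n is 61.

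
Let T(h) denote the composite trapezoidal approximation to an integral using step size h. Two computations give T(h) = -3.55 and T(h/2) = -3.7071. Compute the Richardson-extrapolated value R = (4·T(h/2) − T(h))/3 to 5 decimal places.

-3.75947

R = (4·T(h/2) − T(h)) / 3 = (4·(-3.7071) − (-3.55))/3 = (-11.2784)/3 = -3.75947.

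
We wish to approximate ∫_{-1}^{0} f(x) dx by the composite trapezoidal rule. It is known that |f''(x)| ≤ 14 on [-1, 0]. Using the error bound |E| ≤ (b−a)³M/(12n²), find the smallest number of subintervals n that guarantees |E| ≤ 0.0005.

Need 14/(12n²) ≤ 0.0005.
n² ≥ 14/(12·0.0005) = 2333.33 ⇒ n ≥ 48.3046, so the smallest n is 49.

49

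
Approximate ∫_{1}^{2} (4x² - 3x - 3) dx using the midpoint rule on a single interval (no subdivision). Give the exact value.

1.5

M = (b−a)·f(1.5) = 1·(1.5) = 1.5.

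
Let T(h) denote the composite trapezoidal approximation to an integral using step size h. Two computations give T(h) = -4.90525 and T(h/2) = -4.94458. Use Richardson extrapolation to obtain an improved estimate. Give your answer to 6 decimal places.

-4.957690

R = (4·T(h/2) − T(h)) / 3 = (4·(-4.94458) − (-4.90525))/3 = (-14.87307)/3 = -4.957690.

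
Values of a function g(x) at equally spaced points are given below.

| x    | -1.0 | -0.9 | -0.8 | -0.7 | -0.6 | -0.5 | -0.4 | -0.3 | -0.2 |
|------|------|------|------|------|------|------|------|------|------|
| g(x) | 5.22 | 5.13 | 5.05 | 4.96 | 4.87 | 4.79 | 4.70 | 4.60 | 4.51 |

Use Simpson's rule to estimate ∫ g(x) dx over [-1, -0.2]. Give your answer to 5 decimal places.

h = 0.1, n = 8.
(h/3)·[y₀ + 4y₁ + 2y₂ + 4y₃ + 2y₄ + 4y₅ + 2y₆ + 4y₇ + y₈] = 0.033333·(116.89) = 3.89633.

3.89633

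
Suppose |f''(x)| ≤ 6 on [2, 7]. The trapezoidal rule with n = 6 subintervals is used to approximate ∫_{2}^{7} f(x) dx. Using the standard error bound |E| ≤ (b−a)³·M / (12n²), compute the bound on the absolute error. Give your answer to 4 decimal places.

1.7361

|E| ≤ (5)³·6 / (12·6²) = 750/432 = 1.7361.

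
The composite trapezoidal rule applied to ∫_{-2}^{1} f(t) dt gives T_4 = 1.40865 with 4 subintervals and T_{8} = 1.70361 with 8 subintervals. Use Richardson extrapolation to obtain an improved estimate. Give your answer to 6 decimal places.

1.801930

R = (4·T_{8} − T_4) / 3 = (4·1.70361 − 1.40865)/3 = (5.40579)/3 = 1.801930.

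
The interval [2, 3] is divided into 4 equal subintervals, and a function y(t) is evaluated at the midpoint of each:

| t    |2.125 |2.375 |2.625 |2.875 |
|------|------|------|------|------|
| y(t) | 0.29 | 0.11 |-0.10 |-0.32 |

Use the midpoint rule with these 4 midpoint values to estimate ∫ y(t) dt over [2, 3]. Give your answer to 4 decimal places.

h = 0.25, n = 4.
h·[y(m₁) + y(m₂) + y(m₃) + y(m₄)] = 0.25·(-0.02) = -0.0050.

-0.0050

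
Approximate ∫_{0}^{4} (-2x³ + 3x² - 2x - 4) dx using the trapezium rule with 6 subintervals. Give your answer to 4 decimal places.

h = (4 − 0)/6 = 0.666667.
Nodes x₀,…,x₆ = 0, 0.666667, 1.333333, 2, 2.666667, 3.333333, 4.
f(x) = -2x³ + 3x² - 2x - 4: f₀=-4, f₁=-4.592593, f₂=-6.074074, f₃=-12, f₄=-25.925926, f₅=-51.407407, f₆=-92.
(h/2)·[f₀ + 2f₁ + 2f₂ + 2f₃ + 2f₄ + 2f₅ + f₆] = 0.333333·(-296) = -98.6667.

-98.6667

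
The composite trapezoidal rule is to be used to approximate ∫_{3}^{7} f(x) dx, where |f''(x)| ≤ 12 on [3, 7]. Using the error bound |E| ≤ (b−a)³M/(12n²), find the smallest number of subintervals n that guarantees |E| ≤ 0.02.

Need 768/(12n²) ≤ 0.02.
n² ≥ 768/(12·0.02) = 3200 ⇒ n ≥ 56.5685, so the smallest n is 57.

57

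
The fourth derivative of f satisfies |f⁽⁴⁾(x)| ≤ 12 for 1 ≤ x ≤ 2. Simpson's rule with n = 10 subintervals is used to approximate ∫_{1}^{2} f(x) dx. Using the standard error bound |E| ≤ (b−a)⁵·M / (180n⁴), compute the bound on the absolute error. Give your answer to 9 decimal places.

0.000006667

|E| ≤ (1)⁵·12 / (180·10⁴) = 12/1800000 = 0.000006667.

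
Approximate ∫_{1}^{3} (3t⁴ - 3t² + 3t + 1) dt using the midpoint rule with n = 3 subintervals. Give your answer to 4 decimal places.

127.6790

h = (3 − 1)/3 = 0.666667.
Midpoints m₁,…,m₃ = 1.333333, 2, 2.666667.
f(m₁)=9.148148, f(m₂)=43, f(m₃)=139.370370.
h·[f(m₁) + f(m₂) + f(m₃)] = 0.666667·(191.518519) = 127.6790.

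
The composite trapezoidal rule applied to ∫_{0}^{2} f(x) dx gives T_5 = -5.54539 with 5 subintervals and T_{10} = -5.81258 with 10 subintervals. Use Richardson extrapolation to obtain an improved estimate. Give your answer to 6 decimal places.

-5.901643

R = (4·T_{10} − T_5) / 3 = (4·(-5.81258) − (-5.54539))/3 = (-17.70493)/3 = -5.901643.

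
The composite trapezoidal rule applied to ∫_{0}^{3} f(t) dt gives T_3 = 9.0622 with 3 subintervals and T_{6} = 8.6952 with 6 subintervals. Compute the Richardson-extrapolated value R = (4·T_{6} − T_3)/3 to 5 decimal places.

R = (4·T_{6} − T_3) / 3 = (4·8.6952 − 9.0622)/3 = (25.7186)/3 = 8.57287.

8.57287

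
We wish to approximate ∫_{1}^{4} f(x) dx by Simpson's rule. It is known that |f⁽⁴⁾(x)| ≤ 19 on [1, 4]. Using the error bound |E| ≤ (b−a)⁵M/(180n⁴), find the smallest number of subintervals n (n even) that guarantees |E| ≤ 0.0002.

Need 4617/(180n⁴) ≤ 0.0002.
n⁴ ≥ 4617/(180·0.0002) = 128250 ⇒ n ≥ 18.9241, so the smallest even n is 20. (n must be even for Simpson's rule.)

20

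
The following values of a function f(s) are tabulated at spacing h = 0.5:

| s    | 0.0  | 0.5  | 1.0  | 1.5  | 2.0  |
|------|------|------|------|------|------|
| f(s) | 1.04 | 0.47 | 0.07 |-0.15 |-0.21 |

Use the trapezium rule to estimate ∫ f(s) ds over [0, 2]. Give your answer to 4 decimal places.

h = 0.5, n = 4.
(h/2)·[y₀ + 2y₁ + 2y₂ + 2y₃ + y₄] = 0.25·(1.61) = 0.4025.

0.4025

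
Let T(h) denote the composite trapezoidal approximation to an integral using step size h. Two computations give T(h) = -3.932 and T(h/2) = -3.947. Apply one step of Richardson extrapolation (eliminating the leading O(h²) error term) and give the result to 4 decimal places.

R = (4·T(h/2) − T(h)) / 3 = (4·(-3.947) − (-3.932))/3 = (-11.856)/3 = -3.9520.

-3.9520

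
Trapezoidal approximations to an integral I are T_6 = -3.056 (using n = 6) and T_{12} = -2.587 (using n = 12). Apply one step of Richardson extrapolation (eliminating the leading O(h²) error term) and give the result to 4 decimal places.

R = (4·T_{12} − T_6) / 3 = (4·(-2.587) − (-3.056))/3 = (-7.292)/3 = -2.4307.

-2.4307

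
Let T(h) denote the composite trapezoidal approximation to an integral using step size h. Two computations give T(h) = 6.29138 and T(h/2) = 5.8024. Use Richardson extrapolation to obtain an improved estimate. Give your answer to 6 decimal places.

R = (4·T(h/2) − T(h)) / 3 = (4·5.8024 − 6.29138)/3 = (16.91822)/3 = 5.639407.

5.639407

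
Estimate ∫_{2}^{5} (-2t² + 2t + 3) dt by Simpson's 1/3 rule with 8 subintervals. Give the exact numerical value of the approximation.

h = (5 − 2)/8 = 0.375.
Nodes t₀,…,t₈ = 2, 2.375, 2.75, 3.125, 3.5, 3.875, 4.25, 4.625, 5.
f(t) = -2t² + 2t + 3: f₀=-1, f₁=-3.53125, f₂=-6.625, f₃=-10.28125, f₄=-14.5, f₅=-19.28125, f₆=-24.625, f₇=-30.53125, f₈=-37.
(h/3)·[f₀ + 4f₁ + 2f₂ + 4f₃ + 2f₄ + 4f₅ + 2f₆ + 4f₇ + f₈] = 0.125·(-384) = -48.

-48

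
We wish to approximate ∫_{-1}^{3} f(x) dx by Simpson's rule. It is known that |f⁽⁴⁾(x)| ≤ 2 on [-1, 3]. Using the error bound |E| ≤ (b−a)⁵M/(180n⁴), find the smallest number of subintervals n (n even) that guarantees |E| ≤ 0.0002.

16

Need 2048/(180n⁴) ≤ 0.0002.
n⁴ ≥ 2048/(180·0.0002) = 56888.9 ⇒ n ≥ 15.4439, so the smallest even n is 16. (n must be even for Simpson's rule.)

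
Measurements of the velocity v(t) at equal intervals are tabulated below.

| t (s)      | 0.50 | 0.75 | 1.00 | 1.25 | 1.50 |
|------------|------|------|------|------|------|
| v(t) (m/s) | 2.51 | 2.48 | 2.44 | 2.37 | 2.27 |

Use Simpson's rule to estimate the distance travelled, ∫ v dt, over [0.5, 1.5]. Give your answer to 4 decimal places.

2.4217

h = 0.25, n = 4.
(h/3)·[y₀ + 4y₁ + 2y₂ + 4y₃ + y₄] = 0.083333·(29.06) = 2.4217.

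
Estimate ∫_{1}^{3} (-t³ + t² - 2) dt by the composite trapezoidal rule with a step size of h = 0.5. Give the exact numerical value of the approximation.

h = (3 − 1)/4 = 0.5.
Nodes t₀,…,t₄ = 1, 1.5, 2, 2.5, 3.
f(t) = -t³ + t² - 2: f₀=-2, f₁=-3.125, f₂=-6, f₃=-11.375, f₄=-20.
(h/2)·[f₀ + 2f₁ + 2f₂ + 2f₃ + f₄] = 0.25·(-63) = -15.75.

-15.75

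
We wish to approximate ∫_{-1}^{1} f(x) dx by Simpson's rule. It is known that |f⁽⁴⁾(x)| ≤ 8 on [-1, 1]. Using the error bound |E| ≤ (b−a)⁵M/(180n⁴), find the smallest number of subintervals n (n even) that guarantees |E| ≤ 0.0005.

Need 256/(180n⁴) ≤ 0.0005.
n⁴ ≥ 256/(180·0.0005) = 2844.44 ⇒ n ≥ 7.3030, so the smallest even n is 8. (n must be even for Simpson's rule.)

8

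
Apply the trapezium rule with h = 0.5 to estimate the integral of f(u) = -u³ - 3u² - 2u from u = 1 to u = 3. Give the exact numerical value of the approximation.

h = (3 − 1)/4 = 0.5.
Nodes u₀,…,u₄ = 1, 1.5, 2, 2.5, 3.
f(u) = -u³ - 3u² - 2u: f₀=-6, f₁=-13.125, f₂=-24, f₃=-39.375, f₄=-60.
(h/2)·[f₀ + 2f₁ + 2f₂ + 2f₃ + f₄] = 0.25·(-219) = -54.75.

-54.75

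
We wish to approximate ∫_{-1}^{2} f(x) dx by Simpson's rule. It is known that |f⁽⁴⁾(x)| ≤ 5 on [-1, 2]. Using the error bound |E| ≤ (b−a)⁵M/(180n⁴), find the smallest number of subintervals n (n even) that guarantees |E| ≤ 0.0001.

18

Need 1215/(180n⁴) ≤ 0.0001.
n⁴ ≥ 1215/(180·0.0001) = 67500 ⇒ n ≥ 16.1185, so the smallest even n is 18. (n must be even for Simpson's rule.)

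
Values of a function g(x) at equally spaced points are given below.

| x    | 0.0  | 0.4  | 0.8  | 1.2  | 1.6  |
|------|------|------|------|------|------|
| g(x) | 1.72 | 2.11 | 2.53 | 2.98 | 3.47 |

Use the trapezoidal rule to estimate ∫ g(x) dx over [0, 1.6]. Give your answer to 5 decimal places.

4.08600

h = 0.4, n = 4.
(h/2)·[y₀ + 2y₁ + 2y₂ + 2y₃ + y₄] = 0.2·(20.43) = 4.08600.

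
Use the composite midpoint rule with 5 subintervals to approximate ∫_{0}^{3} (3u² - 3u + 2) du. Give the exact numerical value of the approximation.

19.23

h = (3 − 0)/5 = 0.6.
Midpoints m₁,…,m₅ = 0.3, 0.9, 1.5, 2.1, 2.7.
f(m₁)=1.37, f(m₂)=1.73, f(m₃)=4.25, f(m₄)=8.93, f(m₅)=15.77.
h·[f(m₁) + f(m₂) + f(m₃) + f(m₄) + f(m₅)] = 0.6·(32.05) = 19.23.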